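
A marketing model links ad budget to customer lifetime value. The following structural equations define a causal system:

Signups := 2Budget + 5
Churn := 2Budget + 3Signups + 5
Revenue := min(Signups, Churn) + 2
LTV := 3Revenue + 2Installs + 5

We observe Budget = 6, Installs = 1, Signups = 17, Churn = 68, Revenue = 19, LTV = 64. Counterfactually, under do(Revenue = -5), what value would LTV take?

-8

The intervention breaks the incoming arrows to Revenue: Revenue := min(Signups, Churn) + 2 no longer applies, and Revenue = -5.
LTV = 3Revenue + 2Installs + 5  [with Revenue=-5, Installs=1]  = -8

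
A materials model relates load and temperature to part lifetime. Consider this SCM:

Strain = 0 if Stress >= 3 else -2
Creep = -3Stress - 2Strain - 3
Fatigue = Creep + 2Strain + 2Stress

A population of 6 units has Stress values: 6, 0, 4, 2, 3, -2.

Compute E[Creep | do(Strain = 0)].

do(Strain=0) breaks Strain's dependence on Stress. With Strain=0 fixed, Creep across the units is -21, -3, -15, -9, -12, 3, mean -9.5.

-9.5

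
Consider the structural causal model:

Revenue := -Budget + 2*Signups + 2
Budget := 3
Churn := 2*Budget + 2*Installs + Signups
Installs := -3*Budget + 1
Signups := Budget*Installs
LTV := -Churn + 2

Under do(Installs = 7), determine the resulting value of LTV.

-39

Under do(Installs=7), the mechanism Installs := -3*Budget + 1 is discarded; Installs is fixed at 7.
Signups = Budget*Installs  [with Budget=3, Installs=7]  = 21
Churn = 2*Budget + 2*Installs + Signups  [with Budget=3, Installs=7, Signups=21]  = 41
LTV = -Churn + 2  [with Churn=41]  = -39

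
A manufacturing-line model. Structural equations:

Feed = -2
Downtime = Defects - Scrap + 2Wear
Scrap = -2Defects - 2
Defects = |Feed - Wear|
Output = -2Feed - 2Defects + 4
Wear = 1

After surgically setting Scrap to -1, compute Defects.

Under do(Scrap=-1), the mechanism Scrap = -2Defects - 2 is discarded; Scrap is fixed at -1.
Since Defects is not a descendant of the intervened variable, it is unaffected.
Defects = |Feed - Wear|  [with Feed=-2, Wear=1]  = 3

3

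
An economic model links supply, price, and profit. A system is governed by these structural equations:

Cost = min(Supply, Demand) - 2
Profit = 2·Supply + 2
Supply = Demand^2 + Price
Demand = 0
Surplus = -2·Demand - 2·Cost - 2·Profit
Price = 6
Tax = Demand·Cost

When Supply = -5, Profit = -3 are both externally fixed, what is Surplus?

20

Under do(Supply = -5, Profit = -3), each intervened variable's structural equation is replaced by its fixed value.
Cost = min(Supply, Demand) - 2  [with Supply=-5, Demand=0]  = -7
Surplus = -2·Demand - 2·Cost - 2·Profit  [with Demand=0, Cost=-7, Profit=-3]  = 20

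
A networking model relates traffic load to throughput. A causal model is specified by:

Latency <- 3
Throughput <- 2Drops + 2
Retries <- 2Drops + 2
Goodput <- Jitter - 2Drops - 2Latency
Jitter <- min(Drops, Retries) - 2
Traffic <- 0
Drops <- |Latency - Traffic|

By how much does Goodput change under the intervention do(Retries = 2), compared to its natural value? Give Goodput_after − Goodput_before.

The intervention breaks the incoming arrows to Retries: Retries <- 2Drops + 2 no longer applies, and Retries = 2.
Drops = |Latency - Traffic|  [with Latency=3, Traffic=0]  = 3
Jitter = min(Drops, Retries) - 2  [with Drops=3, Retries=2]  = 0
Goodput = Jitter - 2Drops - 2Latency  [with Jitter=0, Drops=3, Latency=3]  = -12
Without intervention: Drops = |Latency - Traffic|  [with Latency=3, Traffic=0]  = 3; Retries = 2Drops + 2  [with Drops=3]  = 8; Jitter = min(Drops, Retries) - 2  [with Drops=3, Retries=8]  = 1; Goodput = Jitter - 2Drops - 2Latency  [with Jitter=1, Drops=3, Latency=3]  = -11.
Change = -12 − (-11) = -1.

-1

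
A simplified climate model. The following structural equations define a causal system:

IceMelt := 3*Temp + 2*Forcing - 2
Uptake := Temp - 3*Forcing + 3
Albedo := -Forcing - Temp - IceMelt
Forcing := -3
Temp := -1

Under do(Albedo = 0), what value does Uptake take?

Intervening sets Albedo = 0 and removes its equation (Albedo := -Forcing - Temp - IceMelt).
No directed path runs from Albedo to Uptake, so Uptake keeps its natural value.
Uptake = Temp - 3*Forcing + 3  [with Temp=-1, Forcing=-3]  = 11

11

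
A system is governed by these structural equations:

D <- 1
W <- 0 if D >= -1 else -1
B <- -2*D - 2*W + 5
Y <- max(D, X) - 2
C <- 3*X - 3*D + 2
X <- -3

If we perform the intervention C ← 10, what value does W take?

0

do(C=10) replaces the equation C <- 3*X - 3*D + 2 with the constant C = 10.
W is not downstream of the intervention, so its value is determined by the original equations.
W = 0 if D >= -1 else -1  [with D=1]  = 0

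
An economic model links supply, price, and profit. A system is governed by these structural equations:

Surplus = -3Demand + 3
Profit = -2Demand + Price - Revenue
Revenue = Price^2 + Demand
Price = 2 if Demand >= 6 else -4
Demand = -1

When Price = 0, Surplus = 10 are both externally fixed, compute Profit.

3

The joint intervention fixes Price = 0, Surplus = 10, removing each variable's own equation.
Revenue = Price^2 + Demand  [with Price=0, Demand=-1]  = -1
Profit = -2Demand + Price - Revenue  [with Demand=-1, Price=0, Revenue=-1]  = 3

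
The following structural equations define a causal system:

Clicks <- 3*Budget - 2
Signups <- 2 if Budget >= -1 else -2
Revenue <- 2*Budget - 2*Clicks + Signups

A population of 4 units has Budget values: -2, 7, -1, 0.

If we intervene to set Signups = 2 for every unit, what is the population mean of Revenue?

The intervention sets Signups=2 in all 4 units regardless of Budget. Recomputing Revenue per unit gives 14, -22, 10, 6; average 2.

2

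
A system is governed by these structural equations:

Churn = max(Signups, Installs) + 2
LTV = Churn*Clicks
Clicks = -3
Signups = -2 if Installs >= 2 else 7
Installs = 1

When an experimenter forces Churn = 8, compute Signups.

Under do(Churn=8), the mechanism Churn = max(Signups, Installs) + 2 is discarded; Churn is fixed at 8.
Since Signups is not a descendant of the intervened variable, it is unaffected.
Signups = -2 if Installs >= 2 else 7  [with Installs=1]  = 7

7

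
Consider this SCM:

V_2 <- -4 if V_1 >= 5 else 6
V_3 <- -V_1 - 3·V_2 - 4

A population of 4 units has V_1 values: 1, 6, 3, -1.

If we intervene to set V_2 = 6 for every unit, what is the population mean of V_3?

-24.25

do(V_2=6) breaks V_2's dependence on V_1. With V_2=6 fixed, V_3 across the units is -23, -28, -25, -21, mean -24.25.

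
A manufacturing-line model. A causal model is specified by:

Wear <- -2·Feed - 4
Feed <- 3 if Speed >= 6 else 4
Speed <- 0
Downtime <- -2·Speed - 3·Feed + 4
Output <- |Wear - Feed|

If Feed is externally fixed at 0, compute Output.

Under do(Feed=0), the mechanism Feed <- 3 if Speed >= 6 else 4 is discarded; Feed is fixed at 0.
Wear = -2·Feed - 4  [with Feed=0]  = -4
Output = |Wear - Feed|  [with Wear=-4, Feed=0]  = 4

4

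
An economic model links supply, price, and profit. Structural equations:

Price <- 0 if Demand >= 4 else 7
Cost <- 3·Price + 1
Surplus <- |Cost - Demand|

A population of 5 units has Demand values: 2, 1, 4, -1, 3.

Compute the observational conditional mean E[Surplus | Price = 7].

Conditioning on Price=7 selects the 4 unit(s) with Demand ∈ {2, 1, -1, 3}. Their Surplus values: 20, 21, 23, 19. Mean = 20.75.

20.75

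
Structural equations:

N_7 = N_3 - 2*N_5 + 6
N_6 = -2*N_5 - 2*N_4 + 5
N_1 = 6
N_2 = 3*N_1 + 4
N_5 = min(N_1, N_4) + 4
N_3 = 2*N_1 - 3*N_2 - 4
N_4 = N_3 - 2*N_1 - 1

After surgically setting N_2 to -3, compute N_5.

8

do(N_2=-3) replaces the equation N_2 = 3*N_1 + 4 with the constant N_2 = -3.
N_3 = 2*N_1 - 3*N_2 - 4  [with N_1=6, N_2=-3]  = 17
N_4 = N_3 - 2*N_1 - 1  [with N_3=17, N_1=6]  = 4
N_5 = min(N_1, N_4) + 4  [with N_1=6, N_4=4]  = 8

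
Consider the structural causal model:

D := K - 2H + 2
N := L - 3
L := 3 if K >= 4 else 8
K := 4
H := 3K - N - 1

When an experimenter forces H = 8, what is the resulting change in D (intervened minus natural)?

6

Intervening sets H = 8 and removes its equation (H := 3K - N - 1).
D = K - 2H + 2  [with K=4, H=8]  = -10
Without intervention: L = 3 if K >= 4 else 8  [with K=4]  = 3; N = L - 3  [with L=3]  = 0; H = 3K - N - 1  [with K=4, N=0]  = 11; D = K - 2H + 2  [with K=4, H=11]  = -16.
Change = -10 − (-16) = 6.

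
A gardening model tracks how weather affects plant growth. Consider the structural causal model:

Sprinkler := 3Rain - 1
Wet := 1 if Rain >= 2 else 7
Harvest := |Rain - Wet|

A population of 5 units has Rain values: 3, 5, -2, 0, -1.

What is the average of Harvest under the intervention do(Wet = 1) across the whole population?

Under do(Wet=1), Wet's equation is replaced by Wet=1 for every unit. Per-unit Harvest: 2, 4, 3, 1, 2. Mean = 2.4.

2.4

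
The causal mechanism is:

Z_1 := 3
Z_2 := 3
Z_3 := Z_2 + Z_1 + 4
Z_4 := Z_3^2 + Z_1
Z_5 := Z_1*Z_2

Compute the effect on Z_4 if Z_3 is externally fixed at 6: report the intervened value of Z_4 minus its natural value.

The intervention breaks the incoming arrows to Z_3: Z_3 := Z_2 + Z_1 + 4 no longer applies, and Z_3 = 6.
Z_4 = Z_3^2 + Z_1  [with Z_3=6, Z_1=3]  = 39
Without intervention: Z_3 = Z_2 + Z_1 + 4  [with Z_2=3, Z_1=3]  = 10; Z_4 = Z_3^2 + Z_1  [with Z_3=10, Z_1=3]  = 103.
Change = 39 − 103 = -64.

-64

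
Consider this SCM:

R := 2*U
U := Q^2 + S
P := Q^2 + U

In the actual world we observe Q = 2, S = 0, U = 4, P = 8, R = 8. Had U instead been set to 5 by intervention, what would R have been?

do(U=5) replaces the equation U := Q^2 + S with the constant U = 5.
R = 2*U  [with U=5]  = 10

10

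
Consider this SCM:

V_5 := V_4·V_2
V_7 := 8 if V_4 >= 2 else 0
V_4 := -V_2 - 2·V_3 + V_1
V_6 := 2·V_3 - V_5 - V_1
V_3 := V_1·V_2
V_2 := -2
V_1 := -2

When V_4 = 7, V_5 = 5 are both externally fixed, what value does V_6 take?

5

The joint intervention fixes V_4 = 7, V_5 = 5, removing each variable's own equation.
V_3 = V_1·V_2  [with V_1=-2, V_2=-2]  = 4
V_6 = 2·V_3 - V_5 - V_1  [with V_3=4, V_5=5, V_1=-2]  = 5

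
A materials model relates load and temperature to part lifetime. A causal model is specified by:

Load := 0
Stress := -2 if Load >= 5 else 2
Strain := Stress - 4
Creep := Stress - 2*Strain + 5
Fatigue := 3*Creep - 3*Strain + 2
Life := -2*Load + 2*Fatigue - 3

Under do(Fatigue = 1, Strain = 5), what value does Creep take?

-3

Under do(Fatigue = 1, Strain = 5), each intervened variable's structural equation is replaced by its fixed value.
Stress = -2 if Load >= 5 else 2  [with Load=0]  = 2
Creep = Stress - 2*Strain + 5  [with Stress=2, Strain=5]  = -3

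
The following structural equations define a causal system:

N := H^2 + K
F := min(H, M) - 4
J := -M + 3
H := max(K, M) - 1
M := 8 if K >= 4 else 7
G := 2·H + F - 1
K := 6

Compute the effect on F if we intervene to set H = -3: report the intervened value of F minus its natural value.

-10

The intervention breaks the incoming arrows to H: H := max(K, M) - 1 no longer applies, and H = -3.
M = 8 if K >= 4 else 7  [with K=6]  = 8
F = min(H, M) - 4  [with H=-3, M=8]  = -7
Without intervention: M = 8 if K >= 4 else 7  [with K=6]  = 8; H = max(K, M) - 1  [with K=6, M=8]  = 7; F = min(H, M) - 4  [with H=7, M=8]  = 3.
Change = -7 − 3 = -10.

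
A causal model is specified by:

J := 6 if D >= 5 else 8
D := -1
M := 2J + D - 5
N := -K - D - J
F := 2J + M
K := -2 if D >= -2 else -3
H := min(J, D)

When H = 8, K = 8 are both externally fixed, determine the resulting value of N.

-15

The joint intervention fixes H = 8, K = 8, removing each variable's own equation.
J = 6 if D >= 5 else 8  [with D=-1]  = 8
N = -K - D - J  [with K=8, D=-1, J=8]  = -15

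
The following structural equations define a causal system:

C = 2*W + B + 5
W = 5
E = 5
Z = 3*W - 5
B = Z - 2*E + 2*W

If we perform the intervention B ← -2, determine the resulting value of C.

Intervening sets B = -2 and removes its equation (B = Z - 2*E + 2*W).
C = 2*W + B + 5  [with W=5, B=-2]  = 13

13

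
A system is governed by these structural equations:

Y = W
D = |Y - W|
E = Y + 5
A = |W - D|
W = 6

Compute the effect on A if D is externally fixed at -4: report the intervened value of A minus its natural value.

The intervention breaks the incoming arrows to D: D = |Y - W| no longer applies, and D = -4.
A = |W - D|  [with W=6, D=-4]  = 10
Without intervention: Y = W  [with W=6]  = 6; D = |Y - W|  [with Y=6, W=6]  = 0; A = |W - D|  [with W=6, D=0]  = 6.
Change = 10 − 6 = 4.

4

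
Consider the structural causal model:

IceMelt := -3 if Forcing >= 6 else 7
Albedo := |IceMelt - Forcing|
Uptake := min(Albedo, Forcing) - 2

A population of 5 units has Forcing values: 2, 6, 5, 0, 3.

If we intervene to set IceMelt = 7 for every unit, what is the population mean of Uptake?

Every unit gets IceMelt=7 under the intervention. Uptake values become 0, -1, 0, -2, 1; E[Uptake|do(IceMelt=7)] = -0.4.

-0.4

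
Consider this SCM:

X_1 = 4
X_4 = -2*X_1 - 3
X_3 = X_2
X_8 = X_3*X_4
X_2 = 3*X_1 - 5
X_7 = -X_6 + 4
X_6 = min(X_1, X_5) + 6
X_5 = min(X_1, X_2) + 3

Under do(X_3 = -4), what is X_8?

The intervention breaks the incoming arrows to X_3: X_3 = X_2 no longer applies, and X_3 = -4.
X_4 = -2*X_1 - 3  [with X_1=4]  = -11
X_8 = X_3*X_4  [with X_3=-4, X_4=-11]  = 44

44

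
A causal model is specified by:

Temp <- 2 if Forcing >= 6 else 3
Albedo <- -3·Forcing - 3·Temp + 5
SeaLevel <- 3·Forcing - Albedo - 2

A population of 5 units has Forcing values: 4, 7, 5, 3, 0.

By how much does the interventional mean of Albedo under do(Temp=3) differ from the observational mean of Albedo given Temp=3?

-2.4

Under do(Temp=3), Temp's equation is replaced by Temp=3 for every unit. Per-unit Albedo: -16, -25, -19, -13, -4. Mean = -15.4.
Observing Temp=3 restricts to units where Temp's equation naturally yields 3: Forcing ∈ {4, 5, 3, 0}. In that subpopulation Albedo = -16, -19, -13, -4, mean -13.
Difference = -15.4 − (-13) = -2.4.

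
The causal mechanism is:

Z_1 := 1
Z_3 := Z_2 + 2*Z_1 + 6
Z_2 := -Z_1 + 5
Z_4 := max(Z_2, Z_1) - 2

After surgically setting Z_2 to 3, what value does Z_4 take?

Under do(Z_2=3), the mechanism Z_2 := -Z_1 + 5 is discarded; Z_2 is fixed at 3.
Z_4 = max(Z_2, Z_1) - 2  [with Z_2=3, Z_1=1]  = 1

1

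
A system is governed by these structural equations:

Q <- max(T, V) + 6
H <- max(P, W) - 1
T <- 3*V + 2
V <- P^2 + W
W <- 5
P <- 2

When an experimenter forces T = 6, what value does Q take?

15

The intervention breaks the incoming arrows to T: T <- 3*V + 2 no longer applies, and T = 6.
V = P^2 + W  [with P=2, W=5]  = 9
Q = max(T, V) + 6  [with T=6, V=9]  = 15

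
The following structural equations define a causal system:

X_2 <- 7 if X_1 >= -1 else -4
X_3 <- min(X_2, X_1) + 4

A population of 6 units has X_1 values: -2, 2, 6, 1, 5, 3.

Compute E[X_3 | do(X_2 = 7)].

Under do(X_2=7), X_2's equation is replaced by X_2=7 for every unit. Per-unit X_3: 2, 6, 10, 5, 9, 7. Mean = 6.5.

6.5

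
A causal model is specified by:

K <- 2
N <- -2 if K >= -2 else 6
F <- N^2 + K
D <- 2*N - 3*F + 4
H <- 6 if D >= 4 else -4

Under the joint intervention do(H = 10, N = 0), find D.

-2

Setting H = 10, N = 0 by intervention discards those variables' equations.
F = N^2 + K  [with N=0, K=2]  = 2
D = 2*N - 3*F + 4  [with N=0, F=2]  = -2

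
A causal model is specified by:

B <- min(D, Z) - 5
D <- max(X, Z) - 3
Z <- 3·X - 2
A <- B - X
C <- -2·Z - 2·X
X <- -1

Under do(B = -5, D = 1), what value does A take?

Setting B = -5, D = 1 by intervention discards those variables' equations.
A = B - X  [with B=-5, X=-1]  = -4

-4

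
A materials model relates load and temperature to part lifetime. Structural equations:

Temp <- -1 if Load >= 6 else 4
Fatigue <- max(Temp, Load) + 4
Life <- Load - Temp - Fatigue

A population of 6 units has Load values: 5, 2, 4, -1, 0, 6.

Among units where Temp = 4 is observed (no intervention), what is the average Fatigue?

Observing Temp=4 restricts to units where Temp's equation naturally yields 4: Load ∈ {5, 2, 4, -1, 0}. In that subpopulation Fatigue = 9, 8, 8, 8, 8, mean 8.2.

8.2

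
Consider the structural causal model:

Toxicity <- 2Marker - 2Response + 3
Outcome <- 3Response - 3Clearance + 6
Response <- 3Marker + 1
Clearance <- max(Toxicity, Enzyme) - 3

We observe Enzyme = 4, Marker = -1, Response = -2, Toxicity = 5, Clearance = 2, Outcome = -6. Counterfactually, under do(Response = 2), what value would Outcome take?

9

The intervention breaks the incoming arrows to Response: Response <- 3Marker + 1 no longer applies, and Response = 2.
Toxicity = 2Marker - 2Response + 3  [with Marker=-1, Response=2]  = -3
Clearance = max(Toxicity, Enzyme) - 3  [with Toxicity=-3, Enzyme=4]  = 1
Outcome = 3Response - 3Clearance + 6  [with Response=2, Clearance=1]  = 9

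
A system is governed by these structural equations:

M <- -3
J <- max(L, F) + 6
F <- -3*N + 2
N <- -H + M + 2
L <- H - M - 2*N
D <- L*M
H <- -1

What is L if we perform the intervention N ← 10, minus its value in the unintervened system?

-20

The intervention breaks the incoming arrows to N: N <- -H + M + 2 no longer applies, and N = 10.
L = H - M - 2*N  [with H=-1, M=-3, N=10]  = -18
Without intervention: N = -H + M + 2  [with H=-1, M=-3]  = 0; L = H - M - 2*N  [with H=-1, M=-3, N=0]  = 2.
Change = -18 − 2 = -20.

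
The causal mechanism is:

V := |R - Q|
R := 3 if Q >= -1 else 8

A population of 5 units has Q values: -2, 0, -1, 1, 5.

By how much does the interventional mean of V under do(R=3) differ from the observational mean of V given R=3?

The intervention sets R=3 in all 5 units regardless of Q. Recomputing V per unit gives 5, 3, 4, 2, 2; average 3.2.
E[V|R=3] averages over only the 4 units with R=3 (Q = 0, -1, 1, 5): V = 3, 4, 2, 2, mean 2.75.
Difference = 3.2 − 2.75 = 0.45.

0.45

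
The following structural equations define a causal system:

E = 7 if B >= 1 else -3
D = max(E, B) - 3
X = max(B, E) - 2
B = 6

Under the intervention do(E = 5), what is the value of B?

Under do(E=5), the mechanism E = 7 if B >= 1 else -3 is discarded; E is fixed at 5.
B is not downstream of the intervention, so its value is determined by the original equations.

6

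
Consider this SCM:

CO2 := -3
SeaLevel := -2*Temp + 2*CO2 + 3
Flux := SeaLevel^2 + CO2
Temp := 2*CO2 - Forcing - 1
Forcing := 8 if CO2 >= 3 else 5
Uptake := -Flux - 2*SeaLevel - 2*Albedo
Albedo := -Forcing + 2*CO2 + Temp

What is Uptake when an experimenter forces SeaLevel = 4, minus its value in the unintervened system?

Under do(SeaLevel=4), the mechanism SeaLevel := -2*Temp + 2*CO2 + 3 is discarded; SeaLevel is fixed at 4.
Forcing = 8 if CO2 >= 3 else 5  [with CO2=-3]  = 5
Temp = 2*CO2 - Forcing - 1  [with CO2=-3, Forcing=5]  = -12
Albedo = -Forcing + 2*CO2 + Temp  [with Forcing=5, CO2=-3, Temp=-12]  = -23
Flux = SeaLevel^2 + CO2  [with SeaLevel=4, CO2=-3]  = 13
Uptake = -Flux - 2*SeaLevel - 2*Albedo  [with Flux=13, SeaLevel=4, Albedo=-23]  = 25
Without intervention: Forcing = 8 if CO2 >= 3 else 5  [with CO2=-3]  = 5; Temp = 2*CO2 - Forcing - 1  [with CO2=-3, Forcing=5]  = -12; Albedo = -Forcing + 2*CO2 + Temp  [with Forcing=5, CO2=-3, Temp=-12]  = -23; SeaLevel = -2*Temp + 2*CO2 + 3  [with Temp=-12, CO2=-3]  = 21; Flux = SeaLevel^2 + CO2  [with SeaLevel=21, CO2=-3]  = 438; Uptake = -Flux - 2*SeaLevel - 2*Albedo  [with Flux=438, SeaLevel=21, Albedo=-23]  = -434.
Change = 25 − (-434) = 459.

459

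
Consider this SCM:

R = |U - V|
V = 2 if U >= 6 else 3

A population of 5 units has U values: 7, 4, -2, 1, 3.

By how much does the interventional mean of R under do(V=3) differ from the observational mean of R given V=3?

The intervention sets V=3 in all 5 units regardless of U. Recomputing R per unit gives 4, 1, 5, 2, 0; average 2.4.
E[R|V=3] averages over only the 4 units with V=3 (U = 4, -2, 1, 3): R = 1, 5, 2, 0, mean 2.
Difference = 2.4 − 2 = 0.4.

0.4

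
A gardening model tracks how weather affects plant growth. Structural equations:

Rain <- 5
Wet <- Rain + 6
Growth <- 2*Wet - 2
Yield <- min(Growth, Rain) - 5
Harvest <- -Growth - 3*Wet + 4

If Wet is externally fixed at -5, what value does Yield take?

Under do(Wet=-5), the mechanism Wet <- Rain + 6 is discarded; Wet is fixed at -5.
Growth = 2*Wet - 2  [with Wet=-5]  = -12
Yield = min(Growth, Rain) - 5  [with Growth=-12, Rain=5]  = -17

-17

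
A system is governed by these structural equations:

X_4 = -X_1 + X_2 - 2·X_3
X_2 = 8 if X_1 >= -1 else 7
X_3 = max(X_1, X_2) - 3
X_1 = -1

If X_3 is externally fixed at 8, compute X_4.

The intervention breaks the incoming arrows to X_3: X_3 = max(X_1, X_2) - 3 no longer applies, and X_3 = 8.
X_2 = 8 if X_1 >= -1 else 7  [with X_1=-1]  = 8
X_4 = -X_1 + X_2 - 2·X_3  [with X_1=-1, X_2=8, X_3=8]  = -7

-7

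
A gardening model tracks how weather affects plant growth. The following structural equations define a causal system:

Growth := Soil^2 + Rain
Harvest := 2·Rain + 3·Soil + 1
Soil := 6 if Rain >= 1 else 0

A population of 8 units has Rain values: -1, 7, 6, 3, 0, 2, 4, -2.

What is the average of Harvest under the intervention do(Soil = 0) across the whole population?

do(Soil=0) breaks Soil's dependence on Rain. With Soil=0 fixed, Harvest across the units is -1, 15, 13, 7, 1, 5, 9, -3, mean 5.75.

5.75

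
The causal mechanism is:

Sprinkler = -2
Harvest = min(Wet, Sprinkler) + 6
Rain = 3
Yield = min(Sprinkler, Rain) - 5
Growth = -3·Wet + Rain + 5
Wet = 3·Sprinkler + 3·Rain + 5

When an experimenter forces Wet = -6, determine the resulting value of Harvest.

0

The intervention breaks the incoming arrows to Wet: Wet = 3·Sprinkler + 3·Rain + 5 no longer applies, and Wet = -6.
Harvest = min(Wet, Sprinkler) + 6  [with Wet=-6, Sprinkler=-2]  = 0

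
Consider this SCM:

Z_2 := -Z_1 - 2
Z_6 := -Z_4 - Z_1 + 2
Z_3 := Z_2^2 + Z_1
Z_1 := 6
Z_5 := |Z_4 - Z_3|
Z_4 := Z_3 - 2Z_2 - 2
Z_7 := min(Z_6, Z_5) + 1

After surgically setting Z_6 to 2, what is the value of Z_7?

3

Intervening sets Z_6 = 2 and removes its equation (Z_6 := -Z_4 - Z_1 + 2).
Z_2 = -Z_1 - 2  [with Z_1=6]  = -8
Z_3 = Z_2^2 + Z_1  [with Z_2=-8, Z_1=6]  = 70
Z_4 = Z_3 - 2Z_2 - 2  [with Z_3=70, Z_2=-8]  = 84
Z_5 = |Z_4 - Z_3|  [with Z_4=84, Z_3=70]  = 14
Z_7 = min(Z_6, Z_5) + 1  [with Z_6=2, Z_5=14]  = 3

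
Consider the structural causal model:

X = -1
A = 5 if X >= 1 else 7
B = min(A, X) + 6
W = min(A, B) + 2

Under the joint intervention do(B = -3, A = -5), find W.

The joint intervention fixes B = -3, A = -5, removing each variable's own equation.
W = min(A, B) + 2  [with A=-5, B=-3]  = -3

-3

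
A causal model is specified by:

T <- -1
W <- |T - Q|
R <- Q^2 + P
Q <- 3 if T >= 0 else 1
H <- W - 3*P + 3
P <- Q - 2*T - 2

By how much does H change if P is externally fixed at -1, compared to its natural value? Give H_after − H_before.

6

Intervening sets P = -1 and removes its equation (P <- Q - 2*T - 2).
Q = 3 if T >= 0 else 1  [with T=-1]  = 1
W = |T - Q|  [with T=-1, Q=1]  = 2
H = W - 3*P + 3  [with W=2, P=-1]  = 8
Without intervention: Q = 3 if T >= 0 else 1  [with T=-1]  = 1; W = |T - Q|  [with T=-1, Q=1]  = 2; P = Q - 2*T - 2  [with Q=1, T=-1]  = 1; H = W - 3*P + 3  [with W=2, P=1]  = 2.
Change = 8 − 2 = 6.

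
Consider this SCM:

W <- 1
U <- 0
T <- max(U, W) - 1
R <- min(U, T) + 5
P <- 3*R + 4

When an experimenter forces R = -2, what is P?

Intervening sets R = -2 and removes its equation (R <- min(U, T) + 5).
P = 3*R + 4  [with R=-2]  = -2

-2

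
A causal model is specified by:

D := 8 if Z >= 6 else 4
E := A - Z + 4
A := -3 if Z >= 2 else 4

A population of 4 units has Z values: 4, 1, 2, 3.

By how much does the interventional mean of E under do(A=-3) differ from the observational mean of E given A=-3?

do(A=-3) breaks A's dependence on Z. With A=-3 fixed, E across the units is -3, 0, -1, -2, mean -1.5.
E[E|A=-3] averages over only the 3 units with A=-3 (Z = 4, 2, 3): E = -3, -1, -2, mean -2.
Difference = -1.5 − (-2) = 0.5.

0.5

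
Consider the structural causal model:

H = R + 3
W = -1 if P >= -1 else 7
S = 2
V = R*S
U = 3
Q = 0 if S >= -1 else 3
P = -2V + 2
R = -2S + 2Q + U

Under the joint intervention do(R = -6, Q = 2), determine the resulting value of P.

The joint intervention fixes R = -6, Q = 2, removing each variable's own equation.
V = R*S  [with R=-6, S=2]  = -12
P = -2V + 2  [with V=-12]  = 26

26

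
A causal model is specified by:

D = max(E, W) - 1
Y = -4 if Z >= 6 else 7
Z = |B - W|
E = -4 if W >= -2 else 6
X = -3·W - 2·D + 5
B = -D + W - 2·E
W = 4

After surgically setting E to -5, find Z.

7

do(E=-5) replaces the equation E = -4 if W >= -2 else 6 with the constant E = -5.
D = max(E, W) - 1  [with E=-5, W=4]  = 3
B = -D + W - 2·E  [with D=3, W=4, E=-5]  = 11
Z = |B - W|  [with B=11, W=4]  = 7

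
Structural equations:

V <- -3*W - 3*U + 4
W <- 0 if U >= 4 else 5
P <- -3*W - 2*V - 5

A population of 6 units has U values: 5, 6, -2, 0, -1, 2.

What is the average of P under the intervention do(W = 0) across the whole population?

-3

Under do(W=0), W's equation is replaced by W=0 for every unit. Per-unit P: 17, 23, -25, -13, -19, -1. Mean = -3.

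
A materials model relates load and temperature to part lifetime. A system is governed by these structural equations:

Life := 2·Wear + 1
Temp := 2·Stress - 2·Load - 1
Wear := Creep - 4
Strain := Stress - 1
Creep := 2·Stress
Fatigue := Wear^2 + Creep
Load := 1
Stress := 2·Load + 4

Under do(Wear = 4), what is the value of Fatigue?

Intervening sets Wear = 4 and removes its equation (Wear := Creep - 4).
Stress = 2·Load + 4  [with Load=1]  = 6
Creep = 2·Stress  [with Stress=6]  = 12
Fatigue = Wear^2 + Creep  [with Wear=4, Creep=12]  = 28

28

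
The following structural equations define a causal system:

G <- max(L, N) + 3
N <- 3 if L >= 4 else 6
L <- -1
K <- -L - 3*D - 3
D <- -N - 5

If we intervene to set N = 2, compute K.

19

do(N=2) replaces the equation N <- 3 if L >= 4 else 6 with the constant N = 2.
D = -N - 5  [with N=2]  = -7
K = -L - 3*D - 3  [with L=-1, D=-7]  = 19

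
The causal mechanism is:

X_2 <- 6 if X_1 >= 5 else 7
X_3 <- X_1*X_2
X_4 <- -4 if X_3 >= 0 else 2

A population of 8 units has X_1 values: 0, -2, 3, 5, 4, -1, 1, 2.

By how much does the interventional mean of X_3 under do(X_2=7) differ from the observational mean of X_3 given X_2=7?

3.5

The intervention sets X_2=7 in all 8 units regardless of X_1. Recomputing X_3 per unit gives 0, -14, 21, 35, 28, -7, 7, 14; average 10.5.
Conditioning on X_2=7 selects the 7 unit(s) with X_1 ∈ {0, -2, 3, 4, -1, 1, 2}. Their X_3 values: 0, -14, 21, 28, -7, 7, 14. Mean = 7.
Difference = 10.5 − 7 = 3.5.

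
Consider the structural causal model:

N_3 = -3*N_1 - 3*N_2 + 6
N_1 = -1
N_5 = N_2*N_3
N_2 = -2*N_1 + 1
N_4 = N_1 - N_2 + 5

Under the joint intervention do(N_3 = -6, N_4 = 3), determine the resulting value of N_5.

-18

Setting N_3 = -6, N_4 = 3 by intervention discards those variables' equations.
N_2 = -2*N_1 + 1  [with N_1=-1]  = 3
N_5 = N_2*N_3  [with N_2=3, N_3=-6]  = -18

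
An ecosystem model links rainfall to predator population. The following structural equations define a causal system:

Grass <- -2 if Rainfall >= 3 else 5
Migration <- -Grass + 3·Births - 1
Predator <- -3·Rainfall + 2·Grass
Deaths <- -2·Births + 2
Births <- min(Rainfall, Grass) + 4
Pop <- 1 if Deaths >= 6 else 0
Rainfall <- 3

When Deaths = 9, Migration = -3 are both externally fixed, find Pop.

Under do(Deaths = 9, Migration = -3), each intervened variable's structural equation is replaced by its fixed value.
Pop = 1 if Deaths >= 6 else 0  [with Deaths=9]  = 1

1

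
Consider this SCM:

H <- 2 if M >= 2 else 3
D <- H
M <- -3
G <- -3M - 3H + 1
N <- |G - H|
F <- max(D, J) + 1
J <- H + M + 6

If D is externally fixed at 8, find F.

9

Under do(D=8), the mechanism D <- H is discarded; D is fixed at 8.
H = 2 if M >= 2 else 3  [with M=-3]  = 3
J = H + M + 6  [with H=3, M=-3]  = 6
F = max(D, J) + 1  [with D=8, J=6]  = 9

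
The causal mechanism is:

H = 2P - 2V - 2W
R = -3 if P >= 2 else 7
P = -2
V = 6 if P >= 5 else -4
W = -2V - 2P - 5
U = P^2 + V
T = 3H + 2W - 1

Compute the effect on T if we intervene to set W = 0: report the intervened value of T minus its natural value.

The intervention breaks the incoming arrows to W: W = -2V - 2P - 5 no longer applies, and W = 0.
V = 6 if P >= 5 else -4  [with P=-2]  = -4
H = 2P - 2V - 2W  [with P=-2, V=-4, W=0]  = 4
T = 3H + 2W - 1  [with H=4, W=0]  = 11
Without intervention: V = 6 if P >= 5 else -4  [with P=-2]  = -4; W = -2V - 2P - 5  [with V=-4, P=-2]  = 7; H = 2P - 2V - 2W  [with P=-2, V=-4, W=7]  = -10; T = 3H + 2W - 1  [with H=-10, W=7]  = -17.
Change = 11 − (-17) = 28.

28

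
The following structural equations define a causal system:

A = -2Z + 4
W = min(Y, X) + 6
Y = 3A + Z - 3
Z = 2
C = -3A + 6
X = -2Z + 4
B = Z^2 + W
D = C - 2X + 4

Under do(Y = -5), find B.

5

The intervention breaks the incoming arrows to Y: Y = 3A + Z - 3 no longer applies, and Y = -5.
X = -2Z + 4  [with Z=2]  = 0
W = min(Y, X) + 6  [with Y=-5, X=0]  = 1
B = Z^2 + W  [with Z=2, W=1]  = 5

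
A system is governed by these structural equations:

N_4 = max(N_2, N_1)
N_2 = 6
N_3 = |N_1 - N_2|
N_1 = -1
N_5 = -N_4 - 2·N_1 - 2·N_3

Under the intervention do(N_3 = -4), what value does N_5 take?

4

do(N_3=-4) replaces the equation N_3 = |N_1 - N_2| with the constant N_3 = -4.
N_4 = max(N_2, N_1)  [with N_2=6, N_1=-1]  = 6
N_5 = -N_4 - 2·N_1 - 2·N_3  [with N_4=6, N_1=-1, N_3=-4]  = 4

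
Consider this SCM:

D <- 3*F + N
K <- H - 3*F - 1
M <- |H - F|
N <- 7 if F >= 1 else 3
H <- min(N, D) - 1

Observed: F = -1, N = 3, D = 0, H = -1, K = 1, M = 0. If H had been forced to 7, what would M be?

8

Under do(H=7), the mechanism H <- min(N, D) - 1 is discarded; H is fixed at 7.
M = |H - F|  [with H=7, F=-1]  = 8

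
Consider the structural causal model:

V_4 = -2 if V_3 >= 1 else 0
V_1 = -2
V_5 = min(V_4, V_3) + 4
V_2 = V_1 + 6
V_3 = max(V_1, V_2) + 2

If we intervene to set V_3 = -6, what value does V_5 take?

do(V_3=-6) replaces the equation V_3 = max(V_1, V_2) + 2 with the constant V_3 = -6.
V_4 = -2 if V_3 >= 1 else 0  [with V_3=-6]  = 0
V_5 = min(V_4, V_3) + 4  [with V_4=0, V_3=-6]  = -2

-2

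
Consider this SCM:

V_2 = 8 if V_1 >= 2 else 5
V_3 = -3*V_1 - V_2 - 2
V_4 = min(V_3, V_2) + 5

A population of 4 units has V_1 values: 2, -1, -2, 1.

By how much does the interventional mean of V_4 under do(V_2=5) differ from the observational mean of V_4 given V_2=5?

Under do(V_2=5), V_2's equation is replaced by V_2=5 for every unit. Per-unit V_4: -8, 1, 4, -5. Mean = -2.
Observing V_2=5 restricts to units where V_2's equation naturally yields 5: V_1 ∈ {-1, -2, 1}. In that subpopulation V_4 = 1, 4, -5, mean 0.
Difference = -2 − 0 = -2.

-2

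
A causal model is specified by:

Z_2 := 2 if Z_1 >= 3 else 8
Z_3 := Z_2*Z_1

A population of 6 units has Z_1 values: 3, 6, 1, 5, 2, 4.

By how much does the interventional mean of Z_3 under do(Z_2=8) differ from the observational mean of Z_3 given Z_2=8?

Under do(Z_2=8), Z_2's equation is replaced by Z_2=8 for every unit. Per-unit Z_3: 24, 48, 8, 40, 16, 32. Mean = 28.
Observing Z_2=8 restricts to units where Z_2's equation naturally yields 8: Z_1 ∈ {1, 2}. In that subpopulation Z_3 = 8, 16, mean 12.
Difference = 28 − 12 = 16.

16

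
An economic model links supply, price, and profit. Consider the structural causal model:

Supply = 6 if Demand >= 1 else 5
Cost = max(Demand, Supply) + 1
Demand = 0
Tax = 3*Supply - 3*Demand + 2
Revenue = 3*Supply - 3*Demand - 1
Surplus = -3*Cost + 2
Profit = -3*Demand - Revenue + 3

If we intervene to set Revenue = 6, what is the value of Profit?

-3

Under do(Revenue=6), the mechanism Revenue = 3*Supply - 3*Demand - 1 is discarded; Revenue is fixed at 6.
Profit = -3*Demand - Revenue + 3  [with Demand=0, Revenue=6]  = -3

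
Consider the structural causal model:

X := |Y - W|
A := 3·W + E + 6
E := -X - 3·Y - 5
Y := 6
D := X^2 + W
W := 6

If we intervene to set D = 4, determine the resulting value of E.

The intervention breaks the incoming arrows to D: D := X^2 + W no longer applies, and D = 4.
Since E is not a descendant of the intervened variable, it is unaffected.
X = |Y - W|  [with Y=6, W=6]  = 0
E = -X - 3·Y - 5  [with X=0, Y=6]  = -23

-23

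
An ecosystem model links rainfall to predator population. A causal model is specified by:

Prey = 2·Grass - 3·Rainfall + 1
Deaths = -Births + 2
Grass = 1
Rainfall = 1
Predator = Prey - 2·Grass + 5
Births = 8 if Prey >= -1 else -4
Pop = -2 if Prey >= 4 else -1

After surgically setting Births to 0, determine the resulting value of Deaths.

2

The intervention breaks the incoming arrows to Births: Births = 8 if Prey >= -1 else -4 no longer applies, and Births = 0.
Deaths = -Births + 2  [with Births=0]  = 2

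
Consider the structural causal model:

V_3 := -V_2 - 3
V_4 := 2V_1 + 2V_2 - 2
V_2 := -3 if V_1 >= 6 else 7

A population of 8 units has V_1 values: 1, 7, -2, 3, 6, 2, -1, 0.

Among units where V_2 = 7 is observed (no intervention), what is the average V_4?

Conditioning on V_2=7 selects the 6 unit(s) with V_1 ∈ {1, -2, 3, 2, -1, 0}. Their V_4 values: 14, 8, 18, 16, 10, 12. Mean = 13.

13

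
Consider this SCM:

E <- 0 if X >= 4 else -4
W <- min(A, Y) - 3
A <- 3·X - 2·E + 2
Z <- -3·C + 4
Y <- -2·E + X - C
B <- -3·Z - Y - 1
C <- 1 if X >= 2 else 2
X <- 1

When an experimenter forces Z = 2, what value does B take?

-14

The intervention breaks the incoming arrows to Z: Z <- -3·C + 4 no longer applies, and Z = 2.
C = 1 if X >= 2 else 2  [with X=1]  = 2
E = 0 if X >= 4 else -4  [with X=1]  = -4
Y = -2·E + X - C  [with E=-4, X=1, C=2]  = 7
B = -3·Z - Y - 1  [with Z=2, Y=7]  = -14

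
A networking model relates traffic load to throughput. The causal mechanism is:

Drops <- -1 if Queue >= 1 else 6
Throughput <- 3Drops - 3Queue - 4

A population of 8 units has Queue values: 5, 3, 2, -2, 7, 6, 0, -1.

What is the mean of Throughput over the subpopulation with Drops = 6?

E[Throughput|Drops=6] averages over only the 3 units with Drops=6 (Queue = -2, 0, -1): Throughput = 20, 14, 17, mean 17.

17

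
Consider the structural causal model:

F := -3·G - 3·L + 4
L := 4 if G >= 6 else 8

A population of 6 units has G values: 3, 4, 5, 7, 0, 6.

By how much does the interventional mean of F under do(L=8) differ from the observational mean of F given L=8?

-3.5

The intervention sets L=8 in all 6 units regardless of G. Recomputing F per unit gives -29, -32, -35, -41, -20, -38; average -32.5.
Conditioning on L=8 selects the 4 unit(s) with G ∈ {3, 4, 5, 0}. Their F values: -29, -32, -35, -20. Mean = -29.
Difference = -32.5 − (-29) = -3.5.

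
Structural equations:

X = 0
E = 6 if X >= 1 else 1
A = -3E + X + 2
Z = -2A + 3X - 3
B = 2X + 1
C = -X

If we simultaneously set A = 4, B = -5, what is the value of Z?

-11

The joint intervention fixes A = 4, B = -5, removing each variable's own equation.
Z = -2A + 3X - 3  [with A=4, X=0]  = -11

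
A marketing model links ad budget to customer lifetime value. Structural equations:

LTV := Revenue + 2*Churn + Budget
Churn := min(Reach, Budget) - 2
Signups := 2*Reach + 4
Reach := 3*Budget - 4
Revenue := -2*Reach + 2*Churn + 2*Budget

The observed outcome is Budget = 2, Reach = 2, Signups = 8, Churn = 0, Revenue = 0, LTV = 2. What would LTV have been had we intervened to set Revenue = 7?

The intervention breaks the incoming arrows to Revenue: Revenue := -2*Reach + 2*Churn + 2*Budget no longer applies, and Revenue = 7.
Reach = 3*Budget - 4  [with Budget=2]  = 2
Churn = min(Reach, Budget) - 2  [with Reach=2, Budget=2]  = 0
LTV = Revenue + 2*Churn + Budget  [with Revenue=7, Churn=0, Budget=2]  = 9

9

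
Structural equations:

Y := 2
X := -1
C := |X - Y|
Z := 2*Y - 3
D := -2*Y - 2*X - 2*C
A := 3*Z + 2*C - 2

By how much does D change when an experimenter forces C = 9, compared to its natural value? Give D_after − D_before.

do(C=9) replaces the equation C := |X - Y| with the constant C = 9.
D = -2*Y - 2*X - 2*C  [with Y=2, X=-1, C=9]  = -20
Without intervention: C = |X - Y|  [with X=-1, Y=2]  = 3; D = -2*Y - 2*X - 2*C  [with Y=2, X=-1, C=3]  = -8.
Change = -20 − (-8) = -12.

-12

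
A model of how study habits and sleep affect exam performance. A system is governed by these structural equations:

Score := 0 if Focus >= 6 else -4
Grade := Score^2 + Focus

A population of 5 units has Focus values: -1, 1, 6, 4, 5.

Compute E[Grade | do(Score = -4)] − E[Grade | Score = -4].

do(Score=-4) breaks Score's dependence on Focus. With Score=-4 fixed, Grade across the units is 15, 17, 22, 20, 21, mean 19.
E[Grade|Score=-4] averages over only the 4 units with Score=-4 (Focus = -1, 1, 4, 5): Grade = 15, 17, 20, 21, mean 18.25.
Difference = 19 − 18.25 = 0.75.

0.75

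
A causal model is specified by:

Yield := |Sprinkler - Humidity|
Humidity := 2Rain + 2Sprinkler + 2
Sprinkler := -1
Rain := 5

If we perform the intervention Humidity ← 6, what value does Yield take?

The intervention breaks the incoming arrows to Humidity: Humidity := 2Rain + 2Sprinkler + 2 no longer applies, and Humidity = 6.
Yield = |Sprinkler - Humidity|  [with Sprinkler=-1, Humidity=6]  = 7

7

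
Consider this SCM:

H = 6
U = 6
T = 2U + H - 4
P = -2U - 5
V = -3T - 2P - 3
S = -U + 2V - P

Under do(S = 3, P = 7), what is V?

-59

Setting S = 3, P = 7 by intervention discards those variables' equations.
T = 2U + H - 4  [with U=6, H=6]  = 14
V = -3T - 2P - 3  [with T=14, P=7]  = -59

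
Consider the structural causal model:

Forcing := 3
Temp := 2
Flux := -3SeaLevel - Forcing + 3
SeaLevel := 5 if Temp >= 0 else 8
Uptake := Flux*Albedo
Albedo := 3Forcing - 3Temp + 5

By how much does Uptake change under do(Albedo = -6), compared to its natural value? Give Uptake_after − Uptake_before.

210

The intervention breaks the incoming arrows to Albedo: Albedo := 3Forcing - 3Temp + 5 no longer applies, and Albedo = -6.
SeaLevel = 5 if Temp >= 0 else 8  [with Temp=2]  = 5
Flux = -3SeaLevel - Forcing + 3  [with SeaLevel=5, Forcing=3]  = -15
Uptake = Flux*Albedo  [with Flux=-15, Albedo=-6]  = 90
Without intervention: Albedo = 3Forcing - 3Temp + 5  [with Forcing=3, Temp=2]  = 8; SeaLevel = 5 if Temp >= 0 else 8  [with Temp=2]  = 5; Flux = -3SeaLevel - Forcing + 3  [with SeaLevel=5, Forcing=3]  = -15; Uptake = Flux*Albedo  [with Flux=-15, Albedo=8]  = -120.
Change = 90 − (-120) = 210.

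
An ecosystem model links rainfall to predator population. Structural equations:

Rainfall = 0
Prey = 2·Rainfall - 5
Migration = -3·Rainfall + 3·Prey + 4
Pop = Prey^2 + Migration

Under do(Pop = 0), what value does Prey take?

-5

The intervention breaks the incoming arrows to Pop: Pop = Prey^2 + Migration no longer applies, and Pop = 0.
Since Prey is not a descendant of the intervened variable, it is unaffected.
Prey = 2·Rainfall - 5  [with Rainfall=0]  = -5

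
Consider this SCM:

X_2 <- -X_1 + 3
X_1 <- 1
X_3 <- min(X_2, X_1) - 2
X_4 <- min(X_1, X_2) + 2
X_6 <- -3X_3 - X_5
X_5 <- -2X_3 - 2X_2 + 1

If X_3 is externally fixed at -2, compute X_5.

do(X_3=-2) replaces the equation X_3 <- min(X_2, X_1) - 2 with the constant X_3 = -2.
X_2 = -X_1 + 3  [with X_1=1]  = 2
X_5 = -2X_3 - 2X_2 + 1  [with X_3=-2, X_2=2]  = 1

1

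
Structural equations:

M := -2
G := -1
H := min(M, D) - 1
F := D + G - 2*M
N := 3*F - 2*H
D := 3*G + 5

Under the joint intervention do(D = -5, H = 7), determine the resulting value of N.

Setting D = -5, H = 7 by intervention discards those variables' equations.
F = D + G - 2*M  [with D=-5, G=-1, M=-2]  = -2
N = 3*F - 2*H  [with F=-2, H=7]  = -20

-20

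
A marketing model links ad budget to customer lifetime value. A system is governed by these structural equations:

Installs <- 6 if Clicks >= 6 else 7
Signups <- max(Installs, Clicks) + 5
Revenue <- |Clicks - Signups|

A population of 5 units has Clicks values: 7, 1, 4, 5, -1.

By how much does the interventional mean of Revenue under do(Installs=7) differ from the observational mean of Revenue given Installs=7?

do(Installs=7) breaks Installs's dependence on Clicks. With Installs=7 fixed, Revenue across the units is 5, 11, 8, 7, 13, mean 8.8.
E[Revenue|Installs=7] averages over only the 4 units with Installs=7 (Clicks = 1, 4, 5, -1): Revenue = 11, 8, 7, 13, mean 9.75.
Difference = 8.8 − 9.75 = -0.95.

-0.95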